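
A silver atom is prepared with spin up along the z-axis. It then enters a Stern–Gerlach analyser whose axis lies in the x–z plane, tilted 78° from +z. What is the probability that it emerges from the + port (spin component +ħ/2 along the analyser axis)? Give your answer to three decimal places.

0.604

For spin-½, the probability of finding spin-up along an axis at angle θ to the initial spin direction is cos²(θ/2); spin-down is sin²(θ/2).
θ = 78°, so P = cos²(39°) ≈ 0.604.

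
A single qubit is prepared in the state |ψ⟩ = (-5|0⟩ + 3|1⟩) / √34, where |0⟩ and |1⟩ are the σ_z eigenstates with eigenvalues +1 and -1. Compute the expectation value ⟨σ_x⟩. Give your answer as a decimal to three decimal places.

-0.882

⟨σ_x⟩ = 2 Re(a* b)/(|a|²+|b|²) with a = -5, b = 3.
a* b = -15, so ⟨σ_x⟩ = -30/34.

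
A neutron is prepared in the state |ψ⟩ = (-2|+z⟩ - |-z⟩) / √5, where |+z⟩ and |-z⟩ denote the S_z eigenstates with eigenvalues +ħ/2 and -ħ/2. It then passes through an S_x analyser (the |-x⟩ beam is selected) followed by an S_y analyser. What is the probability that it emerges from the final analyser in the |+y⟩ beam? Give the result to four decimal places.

0.0500

First analyser (S_x): P(|-x⟩) = |⟨-x|ψ⟩|² = 1/10.
After stage 1 the state is |-x⟩; P(|+y⟩) = |⟨+y|-x⟩|² = 1/2.
Joint probability = 1/10 × 1/2 = 0.0500.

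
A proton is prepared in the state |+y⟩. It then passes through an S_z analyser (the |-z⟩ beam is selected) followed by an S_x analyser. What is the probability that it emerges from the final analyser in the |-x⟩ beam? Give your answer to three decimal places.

0.250

First analyser (S_z): from |+y⟩, P(|-z⟩) = 1/2.
After stage 1 the state is |-z⟩; P(|-x⟩) = |⟨-x|-z⟩|² = 1/2.
Joint probability = 1/2 × 1/2 = 0.250.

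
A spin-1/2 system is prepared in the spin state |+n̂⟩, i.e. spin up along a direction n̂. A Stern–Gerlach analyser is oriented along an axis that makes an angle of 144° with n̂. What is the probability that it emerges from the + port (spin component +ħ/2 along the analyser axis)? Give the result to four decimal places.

For spin-½, the probability of finding spin-up along an axis at angle θ to the initial spin direction is cos²(θ/2); spin-down is sin²(θ/2).
θ = 144°, so P = cos²(72°) ≈ 0.0955.

0.0955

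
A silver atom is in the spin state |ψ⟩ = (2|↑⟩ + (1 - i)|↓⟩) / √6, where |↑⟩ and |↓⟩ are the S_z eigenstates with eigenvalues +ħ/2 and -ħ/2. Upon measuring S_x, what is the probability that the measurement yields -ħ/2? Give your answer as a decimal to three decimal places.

0.167

|-x⟩ = (|↑⟩ - |↓⟩)/√2, so ⟨-x|ψ⟩ = (1 + i) / (√2·√6).
P = |1 + i|² / 12 = 2/12.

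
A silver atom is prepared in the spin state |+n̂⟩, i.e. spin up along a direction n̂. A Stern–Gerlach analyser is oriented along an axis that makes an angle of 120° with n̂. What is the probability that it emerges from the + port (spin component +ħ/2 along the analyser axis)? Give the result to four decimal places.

For spin-½, the probability of finding spin-up along an axis at angle θ to the initial spin direction is cos²(θ/2); spin-down is sin²(θ/2).
θ = 120°, so P = cos²(60°) ≈ 0.2500.

0.2500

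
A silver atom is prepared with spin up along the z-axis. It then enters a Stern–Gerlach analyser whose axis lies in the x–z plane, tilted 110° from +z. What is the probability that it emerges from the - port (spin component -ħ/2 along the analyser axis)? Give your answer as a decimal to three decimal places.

0.671

For spin-½, the probability of finding spin-up along an axis at angle θ to the initial spin direction is cos²(θ/2); spin-down is sin²(θ/2).
θ = 110°, so P = sin²(55°) ≈ 0.671.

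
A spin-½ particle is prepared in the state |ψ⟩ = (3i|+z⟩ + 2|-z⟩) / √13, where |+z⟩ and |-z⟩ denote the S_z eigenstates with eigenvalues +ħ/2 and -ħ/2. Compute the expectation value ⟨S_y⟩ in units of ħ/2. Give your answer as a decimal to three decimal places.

⟨σ_y⟩ = 2 Im(a* b)/(|a|²+|b|²) with a = 3i, b = 2.
a* b = -6i, so ⟨σ_y⟩ = -12/13.
⟨S_y⟩ = (ħ/2)·⟨σ_y⟩.

-0.923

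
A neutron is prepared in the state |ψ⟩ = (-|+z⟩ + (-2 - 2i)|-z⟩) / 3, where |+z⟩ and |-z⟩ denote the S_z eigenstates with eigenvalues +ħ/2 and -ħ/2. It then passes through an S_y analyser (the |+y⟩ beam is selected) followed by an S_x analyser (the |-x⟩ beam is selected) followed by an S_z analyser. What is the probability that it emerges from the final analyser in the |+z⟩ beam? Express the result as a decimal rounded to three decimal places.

0.181

First analyser (S_y): P(|+y⟩) = |⟨+y|ψ⟩|² = 13/18.
After stage 1 the state is |+y⟩; P(|-x⟩) = |⟨-x|+y⟩|² = 1/2.
After stage 2 the state is |-x⟩; P(|+z⟩) = |⟨+z|-x⟩|² = 1/2.
Joint probability = 13/18 × 1/2 × 1/2 = 0.181.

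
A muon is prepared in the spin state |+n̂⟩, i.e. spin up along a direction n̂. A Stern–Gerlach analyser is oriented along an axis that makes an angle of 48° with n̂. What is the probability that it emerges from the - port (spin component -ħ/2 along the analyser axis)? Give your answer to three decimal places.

For spin-½, the probability of finding spin-up along an axis at angle θ to the initial spin direction is cos²(θ/2); spin-down is sin²(θ/2).
θ = 48°, so P = sin²(24°) ≈ 0.165.

0.165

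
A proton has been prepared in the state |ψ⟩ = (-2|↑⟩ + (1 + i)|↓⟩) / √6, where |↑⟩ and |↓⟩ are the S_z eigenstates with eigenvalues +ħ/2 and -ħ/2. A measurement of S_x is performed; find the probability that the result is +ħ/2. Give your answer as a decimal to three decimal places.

0.167

|+x⟩ = (|↑⟩ + |↓⟩)/√2, so ⟨+x|ψ⟩ = (-1 + i) / (√2·√6).
P = |-1 + i|² / 12 = 2/12.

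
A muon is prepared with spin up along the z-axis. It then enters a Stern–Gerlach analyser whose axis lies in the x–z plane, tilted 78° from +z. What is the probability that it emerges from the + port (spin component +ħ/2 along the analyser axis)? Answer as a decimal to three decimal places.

0.604

For spin-½, the probability of finding spin-up along an axis at angle θ to the initial spin direction is cos²(θ/2); spin-down is sin²(θ/2).
θ = 78°, so P = cos²(39°) ≈ 0.604.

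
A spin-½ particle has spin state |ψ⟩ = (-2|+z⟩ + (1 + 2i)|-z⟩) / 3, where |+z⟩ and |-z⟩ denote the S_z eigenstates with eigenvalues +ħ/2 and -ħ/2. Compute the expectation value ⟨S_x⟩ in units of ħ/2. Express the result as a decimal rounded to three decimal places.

⟨σ_x⟩ = 2 Re(a* b)/(|a|²+|b|²) with a = -2, b = (1 + 2i).
a* b = (-2 - 4i), so ⟨σ_x⟩ = -4/9.
⟨S_x⟩ = (ħ/2)·⟨σ_x⟩.

-0.444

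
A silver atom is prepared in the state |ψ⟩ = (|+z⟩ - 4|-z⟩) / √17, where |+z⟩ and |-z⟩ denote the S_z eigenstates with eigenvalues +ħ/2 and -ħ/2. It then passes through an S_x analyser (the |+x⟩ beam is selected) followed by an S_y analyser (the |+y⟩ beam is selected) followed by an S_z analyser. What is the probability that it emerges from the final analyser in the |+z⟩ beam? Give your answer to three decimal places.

First analyser (S_x): P(|+x⟩) = |⟨+x|ψ⟩|² = 9/34.
After stage 1 the state is |+x⟩; P(|+y⟩) = |⟨+y|+x⟩|² = 1/2.
After stage 2 the state is |+y⟩; P(|+z⟩) = |⟨+z|+y⟩|² = 1/2.
Joint probability = 9/34 × 1/2 × 1/2 = 0.066.

0.066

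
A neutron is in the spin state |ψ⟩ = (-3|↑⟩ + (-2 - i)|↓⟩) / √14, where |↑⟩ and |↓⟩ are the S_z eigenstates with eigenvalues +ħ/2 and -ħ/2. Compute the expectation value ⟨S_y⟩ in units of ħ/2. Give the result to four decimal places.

0.4286

⟨σ_y⟩ = 2 Im(a* b)/(|a|²+|b|²) with a = -3, b = (-2 - i).
a* b = (6 + 3i), so ⟨σ_y⟩ = 6/14.
⟨S_y⟩ = (ħ/2)·⟨σ_y⟩.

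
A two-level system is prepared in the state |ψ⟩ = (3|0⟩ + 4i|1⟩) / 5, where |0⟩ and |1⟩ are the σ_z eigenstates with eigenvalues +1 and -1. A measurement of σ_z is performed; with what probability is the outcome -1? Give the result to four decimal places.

0.6400

The -1 outcome corresponds to |1⟩. Its amplitude in |ψ⟩ is 4i/5.
P = |4i|² / 25 = 16/25.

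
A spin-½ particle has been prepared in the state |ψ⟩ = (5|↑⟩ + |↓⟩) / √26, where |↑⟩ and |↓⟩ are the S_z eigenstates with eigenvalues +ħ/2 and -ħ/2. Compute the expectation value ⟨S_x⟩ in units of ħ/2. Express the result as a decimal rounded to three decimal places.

⟨σ_x⟩ = 2 Re(a* b)/(|a|²+|b|²) with a = 5, b = 1.
a* b = 5, so ⟨σ_x⟩ = 10/26.
⟨S_x⟩ = (ħ/2)·⟨σ_x⟩.

0.385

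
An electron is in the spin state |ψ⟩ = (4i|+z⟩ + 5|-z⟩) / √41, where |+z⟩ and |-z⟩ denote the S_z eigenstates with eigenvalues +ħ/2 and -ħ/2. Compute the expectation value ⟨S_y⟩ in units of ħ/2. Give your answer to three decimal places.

-0.976

⟨σ_y⟩ = 2 Im(a* b)/(|a|²+|b|²) with a = 4i, b = 5.
a* b = -20i, so ⟨σ_y⟩ = -40/41.
⟨S_y⟩ = (ħ/2)·⟨σ_y⟩.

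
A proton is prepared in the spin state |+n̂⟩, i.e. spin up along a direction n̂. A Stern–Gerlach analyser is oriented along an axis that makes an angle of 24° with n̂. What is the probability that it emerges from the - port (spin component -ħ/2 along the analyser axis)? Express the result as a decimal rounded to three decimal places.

0.043

For spin-½, the probability of finding spin-up along an axis at angle θ to the initial spin direction is cos²(θ/2); spin-down is sin²(θ/2).
θ = 24°, so P = sin²(12°) ≈ 0.043.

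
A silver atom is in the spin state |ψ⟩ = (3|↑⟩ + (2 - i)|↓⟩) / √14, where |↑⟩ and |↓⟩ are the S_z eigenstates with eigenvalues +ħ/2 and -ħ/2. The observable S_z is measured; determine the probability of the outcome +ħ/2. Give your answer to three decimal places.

0.643

The +ħ/2 outcome corresponds to |↑⟩. Its amplitude in |ψ⟩ is 3/√14.
P = |3|² / 14 = 9/14.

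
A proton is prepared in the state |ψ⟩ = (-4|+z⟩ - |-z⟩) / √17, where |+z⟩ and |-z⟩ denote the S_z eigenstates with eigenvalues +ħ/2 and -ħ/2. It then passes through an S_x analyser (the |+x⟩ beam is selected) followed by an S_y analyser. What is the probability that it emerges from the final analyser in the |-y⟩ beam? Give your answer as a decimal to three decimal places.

0.368

First analyser (S_x): P(|+x⟩) = |⟨+x|ψ⟩|² = 25/34.
After stage 1 the state is |+x⟩; P(|-y⟩) = |⟨-y|+x⟩|² = 1/2.
Joint probability = 25/34 × 1/2 = 0.368.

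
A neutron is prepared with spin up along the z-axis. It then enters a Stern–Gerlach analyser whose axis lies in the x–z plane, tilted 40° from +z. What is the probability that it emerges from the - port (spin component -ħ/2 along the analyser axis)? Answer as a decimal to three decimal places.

For spin-½, the probability of finding spin-up along an axis at angle θ to the initial spin direction is cos²(θ/2); spin-down is sin²(θ/2).
θ = 40°, so P = sin²(20°) ≈ 0.117.

0.117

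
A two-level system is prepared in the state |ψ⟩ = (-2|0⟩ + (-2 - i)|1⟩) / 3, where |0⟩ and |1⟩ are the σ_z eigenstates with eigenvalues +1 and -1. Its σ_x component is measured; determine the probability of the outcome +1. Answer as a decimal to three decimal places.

|+x⟩ = (|0⟩ + |1⟩)/√2, so ⟨+x|ψ⟩ = (-4 - i) / (√2·3).
P = |-4 - i|² / 18 = 17/18.

0.944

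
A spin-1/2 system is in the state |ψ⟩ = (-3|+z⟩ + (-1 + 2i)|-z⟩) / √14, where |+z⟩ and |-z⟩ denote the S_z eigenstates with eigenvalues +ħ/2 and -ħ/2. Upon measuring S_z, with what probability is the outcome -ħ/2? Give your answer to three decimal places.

0.357

The -ħ/2 outcome corresponds to |-z⟩. Its amplitude in |ψ⟩ is (-1 + 2i)/√14.
P = |-1 + 2i|² / 14 = 5/14.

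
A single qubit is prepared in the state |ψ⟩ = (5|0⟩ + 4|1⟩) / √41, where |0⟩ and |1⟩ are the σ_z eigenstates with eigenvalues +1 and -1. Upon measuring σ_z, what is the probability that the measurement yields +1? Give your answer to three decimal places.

0.610

The +1 outcome corresponds to |0⟩. Its amplitude in |ψ⟩ is 5/√41.
P = |5|² / 41 = 25/41.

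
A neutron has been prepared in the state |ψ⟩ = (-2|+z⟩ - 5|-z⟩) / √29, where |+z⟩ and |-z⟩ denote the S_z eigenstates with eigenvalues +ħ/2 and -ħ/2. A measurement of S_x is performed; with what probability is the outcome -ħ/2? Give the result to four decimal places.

|-x⟩ = (|+z⟩ - |-z⟩)/√2, so ⟨-x|ψ⟩ = (3) / (√2·√29).
P = |3|² / 58 = 9/58.

0.1552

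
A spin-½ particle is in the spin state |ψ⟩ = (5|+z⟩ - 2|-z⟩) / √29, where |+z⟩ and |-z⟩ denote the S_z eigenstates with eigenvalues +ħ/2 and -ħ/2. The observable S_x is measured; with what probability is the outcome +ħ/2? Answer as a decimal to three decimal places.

0.155

|+x⟩ = (|+z⟩ + |-z⟩)/√2, so ⟨+x|ψ⟩ = (3) / (√2·√29).
P = |3|² / 58 = 9/58.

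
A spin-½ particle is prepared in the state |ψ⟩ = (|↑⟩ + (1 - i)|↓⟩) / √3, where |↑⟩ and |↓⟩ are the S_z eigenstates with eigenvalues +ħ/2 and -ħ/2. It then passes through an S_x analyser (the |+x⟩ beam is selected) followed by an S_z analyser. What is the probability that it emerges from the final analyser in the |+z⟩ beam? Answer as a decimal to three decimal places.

First analyser (S_x): P(|+x⟩) = |⟨+x|ψ⟩|² = 5/6.
After stage 1 the state is |+x⟩; P(|+z⟩) = |⟨+z|+x⟩|² = 1/2.
Joint probability = 5/6 × 1/2 = 0.417.

0.417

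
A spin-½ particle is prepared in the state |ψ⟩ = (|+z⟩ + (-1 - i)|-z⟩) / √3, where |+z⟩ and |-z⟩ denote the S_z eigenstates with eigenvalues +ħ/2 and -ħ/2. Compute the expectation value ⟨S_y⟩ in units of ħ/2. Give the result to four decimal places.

-0.6667

⟨σ_y⟩ = 2 Im(a* b)/(|a|²+|b|²) with a = 1, b = (-1 - i).
a* b = (-1 - i), so ⟨σ_y⟩ = -2/3.
⟨S_y⟩ = (ħ/2)·⟨σ_y⟩.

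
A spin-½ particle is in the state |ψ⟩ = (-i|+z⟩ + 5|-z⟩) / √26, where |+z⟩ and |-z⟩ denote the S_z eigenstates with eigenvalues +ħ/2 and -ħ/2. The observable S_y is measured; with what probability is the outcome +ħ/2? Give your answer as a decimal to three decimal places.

|+y⟩ = (|+z⟩ + i|-z⟩)/√2, so ⟨+y|ψ⟩ = (-6i) / (√2·√26).
P = |-6i|² / 52 = 36/52.

0.692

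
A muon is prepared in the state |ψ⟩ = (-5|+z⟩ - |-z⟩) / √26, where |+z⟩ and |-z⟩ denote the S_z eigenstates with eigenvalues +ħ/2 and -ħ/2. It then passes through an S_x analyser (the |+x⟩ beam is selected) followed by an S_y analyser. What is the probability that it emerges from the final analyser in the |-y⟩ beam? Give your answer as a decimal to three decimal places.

0.346

First analyser (S_x): P(|+x⟩) = |⟨+x|ψ⟩|² = 36/52.
After stage 1 the state is |+x⟩; P(|-y⟩) = |⟨-y|+x⟩|² = 1/2.
Joint probability = 36/52 × 1/2 = 0.346.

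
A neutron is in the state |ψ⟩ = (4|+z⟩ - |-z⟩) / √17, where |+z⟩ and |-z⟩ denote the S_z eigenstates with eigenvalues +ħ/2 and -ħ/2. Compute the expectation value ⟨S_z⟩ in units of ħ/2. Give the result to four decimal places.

0.8824

⟨σ_z⟩ = |a|² - |b|² divided by |a|²+|b|², with a, b the |+z⟩, |-z⟩ amplitudes.
= (16 - 1)/17 = 15/17.
⟨S_z⟩ = (ħ/2)·⟨σ_z⟩.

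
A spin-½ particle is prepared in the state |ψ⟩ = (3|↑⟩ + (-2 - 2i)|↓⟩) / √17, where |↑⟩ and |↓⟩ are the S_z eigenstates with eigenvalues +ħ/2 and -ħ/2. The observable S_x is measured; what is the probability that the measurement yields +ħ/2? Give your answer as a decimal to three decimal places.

|+x⟩ = (|↑⟩ + |↓⟩)/√2, so ⟨+x|ψ⟩ = (1 - 2i) / (√2·√17).
P = |1 - 2i|² / 34 = 5/34.

0.147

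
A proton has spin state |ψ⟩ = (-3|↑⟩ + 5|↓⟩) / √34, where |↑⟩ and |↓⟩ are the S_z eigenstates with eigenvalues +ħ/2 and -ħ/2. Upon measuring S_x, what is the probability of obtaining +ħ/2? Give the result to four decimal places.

0.0588

|+x⟩ = (|↑⟩ + |↓⟩)/√2, so ⟨+x|ψ⟩ = (2) / (√2·√34).
P = |2|² / 68 = 4/68.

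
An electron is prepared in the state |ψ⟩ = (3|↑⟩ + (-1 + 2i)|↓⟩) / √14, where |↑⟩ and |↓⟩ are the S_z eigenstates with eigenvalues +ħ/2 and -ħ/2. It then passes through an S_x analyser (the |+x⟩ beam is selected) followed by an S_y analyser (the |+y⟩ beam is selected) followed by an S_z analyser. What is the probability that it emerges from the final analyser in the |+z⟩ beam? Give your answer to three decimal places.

First analyser (S_x): P(|+x⟩) = |⟨+x|ψ⟩|² = 8/28.
After stage 1 the state is |+x⟩; P(|+y⟩) = |⟨+y|+x⟩|² = 1/2.
After stage 2 the state is |+y⟩; P(|+z⟩) = |⟨+z|+y⟩|² = 1/2.
Joint probability = 8/28 × 1/2 × 1/2 = 0.071.

0.071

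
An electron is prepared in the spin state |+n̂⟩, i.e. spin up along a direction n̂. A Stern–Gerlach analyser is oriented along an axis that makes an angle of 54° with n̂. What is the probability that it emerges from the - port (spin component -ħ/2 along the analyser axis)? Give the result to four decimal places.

For spin-½, the probability of finding spin-up along an axis at angle θ to the initial spin direction is cos²(θ/2); spin-down is sin²(θ/2).
θ = 54°, so P = sin²(27°) ≈ 0.2061.

0.2061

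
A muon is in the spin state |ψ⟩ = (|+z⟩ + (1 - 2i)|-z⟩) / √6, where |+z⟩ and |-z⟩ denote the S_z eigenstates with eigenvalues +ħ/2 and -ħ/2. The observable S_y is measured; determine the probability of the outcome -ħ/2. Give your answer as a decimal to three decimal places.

|-y⟩ = (|+z⟩ - i|-z⟩)/√2, so ⟨-y|ψ⟩ = (3 + i) / (√2·√6).
P = |3 + i|² / 12 = 10/12.

0.833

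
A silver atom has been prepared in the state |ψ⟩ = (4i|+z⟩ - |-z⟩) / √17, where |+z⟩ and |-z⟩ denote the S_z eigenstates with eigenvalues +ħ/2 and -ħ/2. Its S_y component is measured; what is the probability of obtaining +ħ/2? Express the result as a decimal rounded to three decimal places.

|+y⟩ = (|+z⟩ + i|-z⟩)/√2, so ⟨+y|ψ⟩ = (5i) / (√2·√17).
P = |5i|² / 34 = 25/34.

0.735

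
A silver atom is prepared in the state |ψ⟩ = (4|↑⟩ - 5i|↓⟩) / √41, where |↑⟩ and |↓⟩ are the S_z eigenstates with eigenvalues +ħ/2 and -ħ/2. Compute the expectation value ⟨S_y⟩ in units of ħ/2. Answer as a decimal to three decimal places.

⟨σ_y⟩ = 2 Im(a* b)/(|a|²+|b|²) with a = 4, b = -5i.
a* b = -20i, so ⟨σ_y⟩ = -40/41.
⟨S_y⟩ = (ħ/2)·⟨σ_y⟩.

-0.976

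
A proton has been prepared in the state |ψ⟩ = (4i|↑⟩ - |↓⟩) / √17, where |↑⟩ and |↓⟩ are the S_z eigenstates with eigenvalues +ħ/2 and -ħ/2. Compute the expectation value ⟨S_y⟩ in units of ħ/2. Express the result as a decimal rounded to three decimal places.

0.471

⟨σ_y⟩ = 2 Im(a* b)/(|a|²+|b|²) with a = 4i, b = -1.
a* b = 4i, so ⟨σ_y⟩ = 8/17.
⟨S_y⟩ = (ħ/2)·⟨σ_y⟩.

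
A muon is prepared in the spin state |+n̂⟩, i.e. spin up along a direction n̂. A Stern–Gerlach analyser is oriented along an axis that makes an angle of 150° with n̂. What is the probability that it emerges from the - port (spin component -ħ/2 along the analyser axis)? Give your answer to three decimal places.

For spin-½, the probability of finding spin-up along an axis at angle θ to the initial spin direction is cos²(θ/2); spin-down is sin²(θ/2).
θ = 150°, so P = sin²(75°) ≈ 0.933.

0.933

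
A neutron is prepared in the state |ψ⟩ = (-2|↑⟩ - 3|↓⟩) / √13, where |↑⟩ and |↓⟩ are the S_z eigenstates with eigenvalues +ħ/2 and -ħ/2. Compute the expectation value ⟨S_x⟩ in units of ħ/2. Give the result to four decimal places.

0.9231

⟨σ_x⟩ = 2 Re(a* b)/(|a|²+|b|²) with a = -2, b = -3.
a* b = 6, so ⟨σ_x⟩ = 12/13.
⟨S_x⟩ = (ħ/2)·⟨σ_x⟩.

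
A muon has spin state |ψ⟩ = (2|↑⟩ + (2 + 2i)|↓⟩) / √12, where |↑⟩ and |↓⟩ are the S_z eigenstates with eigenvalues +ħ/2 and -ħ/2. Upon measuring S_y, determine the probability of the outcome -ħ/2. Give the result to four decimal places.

|-y⟩ = (|↑⟩ - i|↓⟩)/√2, so ⟨-y|ψ⟩ = (2i) / (√2·√12).
P = |2i|² / 24 = 4/24.

0.1667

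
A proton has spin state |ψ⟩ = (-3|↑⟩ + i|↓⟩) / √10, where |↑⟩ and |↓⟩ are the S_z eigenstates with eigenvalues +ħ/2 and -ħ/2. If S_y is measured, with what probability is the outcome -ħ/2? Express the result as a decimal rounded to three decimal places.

0.800

|-y⟩ = (|↑⟩ - i|↓⟩)/√2, so ⟨-y|ψ⟩ = (-4) / (√2·√10).
P = |-4|² / 20 = 16/20.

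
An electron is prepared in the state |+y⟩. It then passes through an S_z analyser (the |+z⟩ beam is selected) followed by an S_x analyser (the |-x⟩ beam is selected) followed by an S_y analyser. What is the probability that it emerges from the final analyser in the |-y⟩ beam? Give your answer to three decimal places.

First analyser (S_z): from |+y⟩, P(|+z⟩) = 1/2.
After stage 1 the state is |+z⟩; P(|-x⟩) = |⟨-x|+z⟩|² = 1/2.
After stage 2 the state is |-x⟩; P(|-y⟩) = |⟨-y|-x⟩|² = 1/2.
Joint probability = 1/2 × 1/2 × 1/2 = 0.125.

0.125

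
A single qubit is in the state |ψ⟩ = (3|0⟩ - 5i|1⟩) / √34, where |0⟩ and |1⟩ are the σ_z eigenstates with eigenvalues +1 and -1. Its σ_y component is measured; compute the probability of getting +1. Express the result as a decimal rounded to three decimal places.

|+y⟩ = (|0⟩ + i|1⟩)/√2, so ⟨+y|ψ⟩ = (-2) / (√2·√34).
P = |-2|² / 68 = 4/68.

0.059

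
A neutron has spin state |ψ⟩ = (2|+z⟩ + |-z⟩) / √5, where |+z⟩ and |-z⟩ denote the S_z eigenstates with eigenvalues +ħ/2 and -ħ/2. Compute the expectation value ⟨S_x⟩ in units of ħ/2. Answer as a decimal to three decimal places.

⟨σ_x⟩ = 2 Re(a* b)/(|a|²+|b|²) with a = 2, b = 1.
a* b = 2, so ⟨σ_x⟩ = 4/5.
⟨S_x⟩ = (ħ/2)·⟨σ_x⟩.

0.800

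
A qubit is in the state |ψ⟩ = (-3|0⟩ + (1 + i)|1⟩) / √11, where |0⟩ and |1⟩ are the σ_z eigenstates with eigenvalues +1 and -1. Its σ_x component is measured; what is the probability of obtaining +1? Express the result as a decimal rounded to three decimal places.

|+x⟩ = (|0⟩ + |1⟩)/√2, so ⟨+x|ψ⟩ = (-2 + i) / (√2·√11).
P = |-2 + i|² / 22 = 5/22.

0.227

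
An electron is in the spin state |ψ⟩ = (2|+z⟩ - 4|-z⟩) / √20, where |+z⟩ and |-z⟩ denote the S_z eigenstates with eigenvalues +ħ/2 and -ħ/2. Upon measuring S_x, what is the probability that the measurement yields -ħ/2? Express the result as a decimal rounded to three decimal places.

0.900

|-x⟩ = (|+z⟩ - |-z⟩)/√2, so ⟨-x|ψ⟩ = (6) / (√2·√20).
P = |6|² / 40 = 36/40.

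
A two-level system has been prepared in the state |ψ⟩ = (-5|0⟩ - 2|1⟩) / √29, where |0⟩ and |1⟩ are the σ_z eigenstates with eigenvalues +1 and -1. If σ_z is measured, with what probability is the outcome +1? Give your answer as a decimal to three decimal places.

The +1 outcome corresponds to |0⟩. Its amplitude in |ψ⟩ is -5/√29.
P = |-5|² / 29 = 25/29.

0.862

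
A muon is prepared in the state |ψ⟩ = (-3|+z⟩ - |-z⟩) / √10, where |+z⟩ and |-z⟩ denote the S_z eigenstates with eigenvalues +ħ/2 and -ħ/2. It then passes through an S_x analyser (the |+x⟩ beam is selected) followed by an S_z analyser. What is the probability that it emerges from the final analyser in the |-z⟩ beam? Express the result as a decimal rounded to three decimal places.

First analyser (S_x): P(|+x⟩) = |⟨+x|ψ⟩|² = 16/20.
After stage 1 the state is |+x⟩; P(|-z⟩) = |⟨-z|+x⟩|² = 1/2.
Joint probability = 16/20 × 1/2 = 0.400.

0.400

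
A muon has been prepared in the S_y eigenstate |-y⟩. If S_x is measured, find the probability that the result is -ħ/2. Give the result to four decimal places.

In the S_z basis, |-y⟩ = (|↑⟩ - i|↓⟩)/√2 and |-x⟩ = (|↑⟩ - |↓⟩)/√2.
|⟨-x|-y⟩|² = 1/2.

0.5000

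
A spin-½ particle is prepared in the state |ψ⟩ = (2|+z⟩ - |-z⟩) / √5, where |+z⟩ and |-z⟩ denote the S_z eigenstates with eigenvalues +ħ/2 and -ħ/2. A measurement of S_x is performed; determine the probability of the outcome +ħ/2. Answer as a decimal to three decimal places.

0.100

|+x⟩ = (|+z⟩ + |-z⟩)/√2, so ⟨+x|ψ⟩ = (1) / (√2·√5).
P = |1|² / 10 = 1/10.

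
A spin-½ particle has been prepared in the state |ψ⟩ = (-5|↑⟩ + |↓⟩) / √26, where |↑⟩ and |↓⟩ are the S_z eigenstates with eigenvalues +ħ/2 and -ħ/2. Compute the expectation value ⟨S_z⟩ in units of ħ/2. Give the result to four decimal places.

0.9231

⟨σ_z⟩ = |a|² - |b|² divided by |a|²+|b|², with a, b the |↑⟩, |↓⟩ amplitudes.
= (25 - 1)/26 = 24/26.
⟨S_z⟩ = (ħ/2)·⟨σ_z⟩.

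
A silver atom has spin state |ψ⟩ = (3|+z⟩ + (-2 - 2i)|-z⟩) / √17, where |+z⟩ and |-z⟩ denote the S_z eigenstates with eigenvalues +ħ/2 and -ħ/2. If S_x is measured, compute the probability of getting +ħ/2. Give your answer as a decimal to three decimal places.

0.147

|+x⟩ = (|+z⟩ + |-z⟩)/√2, so ⟨+x|ψ⟩ = (1 - 2i) / (√2·√17).
P = |1 - 2i|² / 34 = 5/34.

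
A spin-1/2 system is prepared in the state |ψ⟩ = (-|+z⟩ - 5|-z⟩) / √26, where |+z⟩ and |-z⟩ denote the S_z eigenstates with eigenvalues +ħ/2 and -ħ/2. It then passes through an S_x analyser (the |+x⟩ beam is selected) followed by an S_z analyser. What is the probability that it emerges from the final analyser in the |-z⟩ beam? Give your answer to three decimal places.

0.346

First analyser (S_x): P(|+x⟩) = |⟨+x|ψ⟩|² = 36/52.
After stage 1 the state is |+x⟩; P(|-z⟩) = |⟨-z|+x⟩|² = 1/2.
Joint probability = 36/52 × 1/2 = 0.346.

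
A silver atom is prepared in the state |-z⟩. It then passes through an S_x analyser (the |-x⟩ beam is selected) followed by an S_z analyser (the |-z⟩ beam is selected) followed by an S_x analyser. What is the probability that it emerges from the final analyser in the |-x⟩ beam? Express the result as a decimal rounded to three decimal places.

First analyser (S_x): from |-z⟩, P(|-x⟩) = 1/2.
After stage 1 the state is |-x⟩; P(|-z⟩) = |⟨-z|-x⟩|² = 1/2.
After stage 2 the state is |-z⟩; P(|-x⟩) = |⟨-x|-z⟩|² = 1/2.
Joint probability = 1/2 × 1/2 × 1/2 = 0.125.

0.125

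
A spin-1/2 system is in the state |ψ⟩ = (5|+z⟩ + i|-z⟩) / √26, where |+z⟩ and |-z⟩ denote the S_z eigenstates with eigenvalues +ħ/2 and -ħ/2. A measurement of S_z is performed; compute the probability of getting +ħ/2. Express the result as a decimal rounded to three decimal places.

The +ħ/2 outcome corresponds to |+z⟩. Its amplitude in |ψ⟩ is 5/√26.
P = |5|² / 26 = 25/26.

0.962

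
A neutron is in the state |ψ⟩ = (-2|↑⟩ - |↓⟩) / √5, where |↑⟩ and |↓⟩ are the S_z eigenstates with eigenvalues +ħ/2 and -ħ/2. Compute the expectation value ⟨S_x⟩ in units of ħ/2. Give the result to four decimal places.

⟨σ_x⟩ = 2 Re(a* b)/(|a|²+|b|²) with a = -2, b = -1.
a* b = 2, so ⟨σ_x⟩ = 4/5.
⟨S_x⟩ = (ħ/2)·⟨σ_x⟩.

0.8000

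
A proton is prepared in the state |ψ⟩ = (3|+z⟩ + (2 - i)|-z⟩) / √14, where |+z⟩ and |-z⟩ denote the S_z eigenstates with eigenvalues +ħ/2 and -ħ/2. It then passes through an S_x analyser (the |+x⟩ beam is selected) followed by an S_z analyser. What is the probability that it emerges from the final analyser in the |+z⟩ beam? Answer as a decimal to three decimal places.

First analyser (S_x): P(|+x⟩) = |⟨+x|ψ⟩|² = 26/28.
After stage 1 the state is |+x⟩; P(|+z⟩) = |⟨+z|+x⟩|² = 1/2.
Joint probability = 26/28 × 1/2 = 0.464.

0.464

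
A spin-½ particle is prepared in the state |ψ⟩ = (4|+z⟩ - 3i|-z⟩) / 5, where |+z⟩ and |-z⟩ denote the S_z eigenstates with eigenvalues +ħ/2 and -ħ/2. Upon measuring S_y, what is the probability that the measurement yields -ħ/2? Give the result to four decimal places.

|-y⟩ = (|+z⟩ - i|-z⟩)/√2, so ⟨-y|ψ⟩ = (7) / (√2·5).
P = |7|² / 50 = 49/50.

0.9800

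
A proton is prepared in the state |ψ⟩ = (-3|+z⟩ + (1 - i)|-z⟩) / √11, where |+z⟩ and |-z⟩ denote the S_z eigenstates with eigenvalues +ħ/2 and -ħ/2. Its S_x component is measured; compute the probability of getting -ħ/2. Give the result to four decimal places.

0.7727

|-x⟩ = (|+z⟩ - |-z⟩)/√2, so ⟨-x|ψ⟩ = (-4 + i) / (√2·√11).
P = |-4 + i|² / 22 = 17/22.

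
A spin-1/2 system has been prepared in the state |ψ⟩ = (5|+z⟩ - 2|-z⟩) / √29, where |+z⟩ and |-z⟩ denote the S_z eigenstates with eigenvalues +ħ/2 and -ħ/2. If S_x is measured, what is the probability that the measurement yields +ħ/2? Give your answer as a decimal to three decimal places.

0.155

|+x⟩ = (|+z⟩ + |-z⟩)/√2, so ⟨+x|ψ⟩ = (3) / (√2·√29).
P = |3|² / 58 = 9/58.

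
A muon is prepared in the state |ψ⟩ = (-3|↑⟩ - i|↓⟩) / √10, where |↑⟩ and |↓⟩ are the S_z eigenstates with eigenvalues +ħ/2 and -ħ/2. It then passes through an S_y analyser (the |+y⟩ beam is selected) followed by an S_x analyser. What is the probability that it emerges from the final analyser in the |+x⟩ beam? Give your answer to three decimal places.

First analyser (S_y): P(|+y⟩) = |⟨+y|ψ⟩|² = 16/20.
After stage 1 the state is |+y⟩; P(|+x⟩) = |⟨+x|+y⟩|² = 1/2.
Joint probability = 16/20 × 1/2 = 0.400.

0.400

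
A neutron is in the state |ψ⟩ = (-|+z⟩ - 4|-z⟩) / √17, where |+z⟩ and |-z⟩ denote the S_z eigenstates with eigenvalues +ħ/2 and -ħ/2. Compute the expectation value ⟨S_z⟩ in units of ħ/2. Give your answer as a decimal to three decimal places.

-0.882

⟨σ_z⟩ = |a|² - |b|² divided by |a|²+|b|², with a, b the |+z⟩, |-z⟩ amplitudes.
= (1 - 16)/17 = -15/17.
⟨S_z⟩ = (ħ/2)·⟨σ_z⟩.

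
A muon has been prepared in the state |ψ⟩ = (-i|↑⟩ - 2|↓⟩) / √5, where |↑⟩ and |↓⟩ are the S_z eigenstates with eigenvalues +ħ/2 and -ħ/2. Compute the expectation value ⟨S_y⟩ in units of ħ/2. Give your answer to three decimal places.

⟨σ_y⟩ = 2 Im(a* b)/(|a|²+|b|²) with a = -i, b = -2.
a* b = -2i, so ⟨σ_y⟩ = -4/5.
⟨S_y⟩ = (ħ/2)·⟨σ_y⟩.

-0.800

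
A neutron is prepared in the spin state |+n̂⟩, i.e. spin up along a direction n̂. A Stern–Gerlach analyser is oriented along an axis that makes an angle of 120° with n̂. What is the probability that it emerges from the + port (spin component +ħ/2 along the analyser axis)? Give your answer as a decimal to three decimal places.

For spin-½, the probability of finding spin-up along an axis at angle θ to the initial spin direction is cos²(θ/2); spin-down is sin²(θ/2).
θ = 120°, so P = cos²(60°) ≈ 0.250.

0.250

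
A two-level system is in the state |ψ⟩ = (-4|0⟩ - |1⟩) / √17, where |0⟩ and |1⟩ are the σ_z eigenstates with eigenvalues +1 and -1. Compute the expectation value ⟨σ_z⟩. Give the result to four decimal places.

⟨σ_z⟩ = |a|² - |b|² divided by |a|²+|b|², with a, b the |0⟩, |1⟩ amplitudes.
= (16 - 1)/17 = 15/17.

0.8824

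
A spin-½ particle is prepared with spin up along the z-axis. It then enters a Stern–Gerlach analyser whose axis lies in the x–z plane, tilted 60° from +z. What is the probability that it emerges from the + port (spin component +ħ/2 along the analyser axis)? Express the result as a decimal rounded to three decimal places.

0.750

For spin-½, the probability of finding spin-up along an axis at angle θ to the initial spin direction is cos²(θ/2); spin-down is sin²(θ/2).
θ = 60°, so P = cos²(30°) ≈ 0.750.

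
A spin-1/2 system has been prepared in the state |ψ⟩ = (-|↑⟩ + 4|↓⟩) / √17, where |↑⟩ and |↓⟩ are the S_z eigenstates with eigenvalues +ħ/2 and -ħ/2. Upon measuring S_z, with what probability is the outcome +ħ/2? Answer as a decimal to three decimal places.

0.059

The +ħ/2 outcome corresponds to |↑⟩. Its amplitude in |ψ⟩ is -1/√17.
P = |-1|² / 17 = 1/17.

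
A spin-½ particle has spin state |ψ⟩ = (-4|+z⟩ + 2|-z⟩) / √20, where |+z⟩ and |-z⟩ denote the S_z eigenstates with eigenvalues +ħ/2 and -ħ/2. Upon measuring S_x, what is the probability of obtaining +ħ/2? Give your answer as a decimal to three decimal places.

|+x⟩ = (|+z⟩ + |-z⟩)/√2, so ⟨+x|ψ⟩ = (-2) / (√2·√20).
P = |-2|² / 40 = 4/40.

0.100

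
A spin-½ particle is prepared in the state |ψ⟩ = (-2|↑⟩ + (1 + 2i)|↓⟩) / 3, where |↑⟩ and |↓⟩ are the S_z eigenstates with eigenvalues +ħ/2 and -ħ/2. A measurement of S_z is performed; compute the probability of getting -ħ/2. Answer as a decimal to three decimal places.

0.556

The -ħ/2 outcome corresponds to |↓⟩. Its amplitude in |ψ⟩ is (1 + 2i)/3.
P = |1 + 2i|² / 9 = 5/9.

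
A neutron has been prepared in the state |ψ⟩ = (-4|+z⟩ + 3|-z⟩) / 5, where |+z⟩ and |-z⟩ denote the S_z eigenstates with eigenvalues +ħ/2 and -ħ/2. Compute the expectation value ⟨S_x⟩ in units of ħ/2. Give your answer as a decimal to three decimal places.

-0.960

⟨σ_x⟩ = 2 Re(a* b)/(|a|²+|b|²) with a = -4, b = 3.
a* b = -12, so ⟨σ_x⟩ = -24/25.
⟨S_x⟩ = (ħ/2)·⟨σ_x⟩.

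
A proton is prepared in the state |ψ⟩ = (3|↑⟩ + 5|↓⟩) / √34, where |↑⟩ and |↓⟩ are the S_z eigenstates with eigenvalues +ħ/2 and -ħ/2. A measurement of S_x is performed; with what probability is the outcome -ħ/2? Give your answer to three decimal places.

|-x⟩ = (|↑⟩ - |↓⟩)/√2, so ⟨-x|ψ⟩ = (-2) / (√2·√34).
P = |-2|² / 68 = 4/68.

0.059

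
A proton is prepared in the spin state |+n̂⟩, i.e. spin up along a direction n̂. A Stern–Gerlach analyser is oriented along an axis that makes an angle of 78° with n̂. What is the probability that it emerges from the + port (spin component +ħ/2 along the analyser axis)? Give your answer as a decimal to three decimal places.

For spin-½, the probability of finding spin-up along an axis at angle θ to the initial spin direction is cos²(θ/2); spin-down is sin²(θ/2).
θ = 78°, so P = cos²(39°) ≈ 0.604.

0.604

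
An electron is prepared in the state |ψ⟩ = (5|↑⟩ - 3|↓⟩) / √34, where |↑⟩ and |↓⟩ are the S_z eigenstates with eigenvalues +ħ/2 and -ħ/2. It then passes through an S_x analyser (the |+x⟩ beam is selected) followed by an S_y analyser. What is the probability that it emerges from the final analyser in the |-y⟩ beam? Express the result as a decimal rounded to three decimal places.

First analyser (S_x): P(|+x⟩) = |⟨+x|ψ⟩|² = 4/68.
After stage 1 the state is |+x⟩; P(|-y⟩) = |⟨-y|+x⟩|² = 1/2.
Joint probability = 4/68 × 1/2 = 0.029.

0.029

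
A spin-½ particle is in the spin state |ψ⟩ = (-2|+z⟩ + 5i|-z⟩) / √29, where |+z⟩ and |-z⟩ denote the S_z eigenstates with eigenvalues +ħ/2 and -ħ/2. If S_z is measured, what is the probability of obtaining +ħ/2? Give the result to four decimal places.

The +ħ/2 outcome corresponds to |+z⟩. Its amplitude in |ψ⟩ is -2/√29.
P = |-2|² / 29 = 4/29.

0.1379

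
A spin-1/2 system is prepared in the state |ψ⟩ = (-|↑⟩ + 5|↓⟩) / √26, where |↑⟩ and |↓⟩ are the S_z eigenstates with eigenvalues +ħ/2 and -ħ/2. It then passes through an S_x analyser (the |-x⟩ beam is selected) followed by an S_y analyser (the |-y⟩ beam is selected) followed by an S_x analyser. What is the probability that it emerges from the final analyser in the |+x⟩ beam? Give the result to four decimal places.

First analyser (S_x): P(|-x⟩) = |⟨-x|ψ⟩|² = 36/52.
After stage 1 the state is |-x⟩; P(|-y⟩) = |⟨-y|-x⟩|² = 1/2.
After stage 2 the state is |-y⟩; P(|+x⟩) = |⟨+x|-y⟩|² = 1/2.
Joint probability = 36/52 × 1/2 × 1/2 = 0.1731.

0.1731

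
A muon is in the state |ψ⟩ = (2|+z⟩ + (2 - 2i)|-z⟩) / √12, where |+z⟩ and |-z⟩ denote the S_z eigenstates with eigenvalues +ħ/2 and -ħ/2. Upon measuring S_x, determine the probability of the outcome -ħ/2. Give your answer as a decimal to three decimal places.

|-x⟩ = (|+z⟩ - |-z⟩)/√2, so ⟨-x|ψ⟩ = (2i) / (√2·√12).
P = |2i|² / 24 = 4/24.

0.167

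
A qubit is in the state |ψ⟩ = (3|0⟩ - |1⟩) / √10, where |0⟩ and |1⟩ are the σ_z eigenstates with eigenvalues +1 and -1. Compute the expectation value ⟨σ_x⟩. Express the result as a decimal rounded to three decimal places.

⟨σ_x⟩ = 2 Re(a* b)/(|a|²+|b|²) with a = 3, b = -1.
a* b = -3, so ⟨σ_x⟩ = -6/10.

-0.600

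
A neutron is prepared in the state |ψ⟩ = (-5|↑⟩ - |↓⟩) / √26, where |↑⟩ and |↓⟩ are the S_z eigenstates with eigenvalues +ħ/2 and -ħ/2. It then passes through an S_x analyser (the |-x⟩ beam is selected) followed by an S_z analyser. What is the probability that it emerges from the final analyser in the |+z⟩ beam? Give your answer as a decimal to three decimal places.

First analyser (S_x): P(|-x⟩) = |⟨-x|ψ⟩|² = 16/52.
After stage 1 the state is |-x⟩; P(|+z⟩) = |⟨+z|-x⟩|² = 1/2.
Joint probability = 16/52 × 1/2 = 0.154.

0.154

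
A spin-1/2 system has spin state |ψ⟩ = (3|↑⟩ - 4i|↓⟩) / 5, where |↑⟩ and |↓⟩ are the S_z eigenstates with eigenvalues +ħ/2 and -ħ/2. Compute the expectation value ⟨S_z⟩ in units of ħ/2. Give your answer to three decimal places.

-0.280

⟨σ_z⟩ = |a|² - |b|² divided by |a|²+|b|², with a, b the |↑⟩, |↓⟩ amplitudes.
= (9 - 16)/25 = -7/25.
⟨S_z⟩ = (ħ/2)·⟨σ_z⟩.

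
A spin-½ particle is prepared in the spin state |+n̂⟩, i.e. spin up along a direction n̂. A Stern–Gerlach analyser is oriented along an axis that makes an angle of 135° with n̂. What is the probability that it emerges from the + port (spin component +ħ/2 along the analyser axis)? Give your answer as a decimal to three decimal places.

For spin-½, the probability of finding spin-up along an axis at angle θ to the initial spin direction is cos²(θ/2); spin-down is sin²(θ/2).
θ = 135°, so P = cos²(67.5°) ≈ 0.146.

0.146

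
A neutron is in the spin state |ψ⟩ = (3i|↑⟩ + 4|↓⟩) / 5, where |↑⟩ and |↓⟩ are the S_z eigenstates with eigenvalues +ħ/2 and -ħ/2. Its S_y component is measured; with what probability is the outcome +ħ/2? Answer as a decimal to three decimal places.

|+y⟩ = (|↑⟩ + i|↓⟩)/√2, so ⟨+y|ψ⟩ = (-i) / (√2·5).
P = |-i|² / 50 = 1/50.

0.020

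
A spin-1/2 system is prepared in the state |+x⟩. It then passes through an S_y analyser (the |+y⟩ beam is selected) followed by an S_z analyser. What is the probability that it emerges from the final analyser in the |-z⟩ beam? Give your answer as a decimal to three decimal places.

First analyser (S_y): from |+x⟩, P(|+y⟩) = 1/2.
After stage 1 the state is |+y⟩; P(|-z⟩) = |⟨-z|+y⟩|² = 1/2.
Joint probability = 1/2 × 1/2 = 0.250.

0.250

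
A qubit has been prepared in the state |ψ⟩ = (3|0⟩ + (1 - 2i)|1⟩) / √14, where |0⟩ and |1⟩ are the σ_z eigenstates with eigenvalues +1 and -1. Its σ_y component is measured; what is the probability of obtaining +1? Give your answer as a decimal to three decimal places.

0.071

|+y⟩ = (|0⟩ + i|1⟩)/√2, so ⟨+y|ψ⟩ = (1 - i) / (√2·√14).
P = |1 - i|² / 28 = 2/28.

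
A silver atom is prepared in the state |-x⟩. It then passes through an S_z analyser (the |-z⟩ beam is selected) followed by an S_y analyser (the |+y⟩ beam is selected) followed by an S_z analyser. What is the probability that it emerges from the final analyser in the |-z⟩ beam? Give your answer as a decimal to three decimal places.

First analyser (S_z): from |-x⟩, P(|-z⟩) = 1/2.
After stage 1 the state is |-z⟩; P(|+y⟩) = |⟨+y|-z⟩|² = 1/2.
After stage 2 the state is |+y⟩; P(|-z⟩) = |⟨-z|+y⟩|² = 1/2.
Joint probability = 1/2 × 1/2 × 1/2 = 0.125.

0.125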